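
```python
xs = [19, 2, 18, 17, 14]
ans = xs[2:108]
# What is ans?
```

xs has length 5. The slice xs[2:108] selects indices [2, 3, 4] (2->18, 3->17, 4->14), giving [18, 17, 14].

[18, 17, 14]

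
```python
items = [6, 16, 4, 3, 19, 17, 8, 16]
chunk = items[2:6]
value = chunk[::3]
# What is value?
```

items has length 8. The slice items[2:6] selects indices [2, 3, 4, 5] (2->4, 3->3, 4->19, 5->17), giving [4, 3, 19, 17]. So chunk = [4, 3, 19, 17]. chunk has length 4. The slice chunk[::3] selects indices [0, 3] (0->4, 3->17), giving [4, 17].

[4, 17]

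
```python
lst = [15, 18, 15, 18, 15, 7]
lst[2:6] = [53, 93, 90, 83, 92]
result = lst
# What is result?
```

lst starts as [15, 18, 15, 18, 15, 7] (length 6). The slice lst[2:6] covers indices [2, 3, 4, 5] with values [15, 18, 15, 7]. Replacing that slice with [53, 93, 90, 83, 92] (different length) produces [15, 18, 53, 93, 90, 83, 92].

[15, 18, 53, 93, 90, 83, 92]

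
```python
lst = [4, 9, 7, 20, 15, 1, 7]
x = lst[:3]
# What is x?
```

lst has length 7. The slice lst[:3] selects indices [0, 1, 2] (0->4, 1->9, 2->7), giving [4, 9, 7].

[4, 9, 7]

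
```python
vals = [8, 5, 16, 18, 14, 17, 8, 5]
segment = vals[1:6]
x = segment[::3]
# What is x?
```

vals has length 8. The slice vals[1:6] selects indices [1, 2, 3, 4, 5] (1->5, 2->16, 3->18, 4->14, 5->17), giving [5, 16, 18, 14, 17]. So segment = [5, 16, 18, 14, 17]. segment has length 5. The slice segment[::3] selects indices [0, 3] (0->5, 3->14), giving [5, 14].

[5, 14]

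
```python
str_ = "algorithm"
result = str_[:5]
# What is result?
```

str_ has length 9. The slice str_[:5] selects indices [0, 1, 2, 3, 4] (0->'a', 1->'l', 2->'g', 3->'o', 4->'r'), giving 'algor'.

'algor'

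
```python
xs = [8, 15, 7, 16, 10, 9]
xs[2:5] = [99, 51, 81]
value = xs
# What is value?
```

xs starts as [8, 15, 7, 16, 10, 9] (length 6). The slice xs[2:5] covers indices [2, 3, 4] with values [7, 16, 10]. Replacing that slice with [99, 51, 81] (same length) produces [8, 15, 99, 51, 81, 9].

[8, 15, 99, 51, 81, 9]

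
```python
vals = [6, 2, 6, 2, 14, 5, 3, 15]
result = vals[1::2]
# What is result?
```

vals has length 8. The slice vals[1::2] selects indices [1, 3, 5, 7] (1->2, 3->2, 5->5, 7->15), giving [2, 2, 5, 15].

[2, 2, 5, 15]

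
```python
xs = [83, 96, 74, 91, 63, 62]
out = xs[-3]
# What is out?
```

xs has length 6. Negative index -3 maps to positive index 6 + (-3) = 3. xs[3] = 91.

91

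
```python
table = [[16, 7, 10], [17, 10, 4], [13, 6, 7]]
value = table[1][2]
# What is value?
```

table[1] = [17, 10, 4]. Taking column 2 of that row yields 4.

4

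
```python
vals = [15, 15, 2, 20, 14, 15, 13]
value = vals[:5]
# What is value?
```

vals has length 7. The slice vals[:5] selects indices [0, 1, 2, 3, 4] (0->15, 1->15, 2->2, 3->20, 4->14), giving [15, 15, 2, 20, 14].

[15, 15, 2, 20, 14]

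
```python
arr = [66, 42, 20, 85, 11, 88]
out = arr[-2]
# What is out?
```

arr has length 6. Negative index -2 maps to positive index 6 + (-2) = 4. arr[4] = 11.

11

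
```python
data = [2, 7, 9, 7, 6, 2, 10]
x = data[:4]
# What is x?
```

data has length 7. The slice data[:4] selects indices [0, 1, 2, 3] (0->2, 1->7, 2->9, 3->7), giving [2, 7, 9, 7].

[2, 7, 9, 7]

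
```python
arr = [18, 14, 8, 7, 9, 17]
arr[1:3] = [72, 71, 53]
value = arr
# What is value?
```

arr starts as [18, 14, 8, 7, 9, 17] (length 6). The slice arr[1:3] covers indices [1, 2] with values [14, 8]. Replacing that slice with [72, 71, 53] (different length) produces [18, 72, 71, 53, 7, 9, 17].

[18, 72, 71, 53, 7, 9, 17]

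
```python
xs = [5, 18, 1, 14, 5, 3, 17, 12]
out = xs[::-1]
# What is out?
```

xs has length 8. The slice xs[::-1] selects indices [7, 6, 5, 4, 3, 2, 1, 0] (7->12, 6->17, 5->3, 4->5, 3->14, 2->1, 1->18, 0->5), giving [12, 17, 3, 5, 14, 1, 18, 5].

[12, 17, 3, 5, 14, 1, 18, 5]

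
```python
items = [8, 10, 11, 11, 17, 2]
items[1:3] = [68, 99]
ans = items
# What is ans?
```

items starts as [8, 10, 11, 11, 17, 2] (length 6). The slice items[1:3] covers indices [1, 2] with values [10, 11]. Replacing that slice with [68, 99] (same length) produces [8, 68, 99, 11, 17, 2].

[8, 68, 99, 11, 17, 2]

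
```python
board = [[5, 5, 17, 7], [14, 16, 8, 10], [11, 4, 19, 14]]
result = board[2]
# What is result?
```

board has 3 rows. Row 2 is [11, 4, 19, 14].

[11, 4, 19, 14]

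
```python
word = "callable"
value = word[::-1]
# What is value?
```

word has length 8. The slice word[::-1] selects indices [7, 6, 5, 4, 3, 2, 1, 0] (7->'e', 6->'l', 5->'b', 4->'a', 3->'l', 2->'l', 1->'a', 0->'c'), giving 'elballac'.

'elballac'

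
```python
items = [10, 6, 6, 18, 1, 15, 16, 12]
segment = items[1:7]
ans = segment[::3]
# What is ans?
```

items has length 8. The slice items[1:7] selects indices [1, 2, 3, 4, 5, 6] (1->6, 2->6, 3->18, 4->1, 5->15, 6->16), giving [6, 6, 18, 1, 15, 16]. So segment = [6, 6, 18, 1, 15, 16]. segment has length 6. The slice segment[::3] selects indices [0, 3] (0->6, 3->1), giving [6, 1].

[6, 1]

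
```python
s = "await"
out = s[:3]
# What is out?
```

s has length 5. The slice s[:3] selects indices [0, 1, 2] (0->'a', 1->'w', 2->'a'), giving 'awa'.

'awa'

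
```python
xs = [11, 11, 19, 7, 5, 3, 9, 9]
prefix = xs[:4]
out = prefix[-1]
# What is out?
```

xs has length 8. The slice xs[:4] selects indices [0, 1, 2, 3] (0->11, 1->11, 2->19, 3->7), giving [11, 11, 19, 7]. So prefix = [11, 11, 19, 7]. Then prefix[-1] = 7.

7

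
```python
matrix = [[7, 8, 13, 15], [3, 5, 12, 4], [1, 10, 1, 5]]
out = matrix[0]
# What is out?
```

matrix has 3 rows. Row 0 is [7, 8, 13, 15].

[7, 8, 13, 15]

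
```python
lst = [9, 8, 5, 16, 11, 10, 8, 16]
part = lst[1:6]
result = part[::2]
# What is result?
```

lst has length 8. The slice lst[1:6] selects indices [1, 2, 3, 4, 5] (1->8, 2->5, 3->16, 4->11, 5->10), giving [8, 5, 16, 11, 10]. So part = [8, 5, 16, 11, 10]. part has length 5. The slice part[::2] selects indices [0, 2, 4] (0->8, 2->16, 4->10), giving [8, 16, 10].

[8, 16, 10]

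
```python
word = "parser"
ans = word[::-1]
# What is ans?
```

word has length 6. The slice word[::-1] selects indices [5, 4, 3, 2, 1, 0] (5->'r', 4->'e', 3->'s', 2->'r', 1->'a', 0->'p'), giving 'resrap'.

'resrap'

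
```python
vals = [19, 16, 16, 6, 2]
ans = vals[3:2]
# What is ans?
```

vals has length 5. The slice vals[3:2] resolves to an empty index range, so the result is [].

[]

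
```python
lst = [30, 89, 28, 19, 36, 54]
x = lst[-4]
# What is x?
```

lst has length 6. Negative index -4 maps to positive index 6 + (-4) = 2. lst[2] = 28.

28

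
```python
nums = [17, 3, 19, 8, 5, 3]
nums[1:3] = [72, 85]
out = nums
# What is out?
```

nums starts as [17, 3, 19, 8, 5, 3] (length 6). The slice nums[1:3] covers indices [1, 2] with values [3, 19]. Replacing that slice with [72, 85] (same length) produces [17, 72, 85, 8, 5, 3].

[17, 72, 85, 8, 5, 3]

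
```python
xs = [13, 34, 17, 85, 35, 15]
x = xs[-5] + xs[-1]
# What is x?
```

xs has length 6. Negative index -5 maps to positive index 6 + (-5) = 1. xs[1] = 34.
xs has length 6. Negative index -1 maps to positive index 6 + (-1) = 5. xs[5] = 15.
Sum: 34 + 15 = 49.

49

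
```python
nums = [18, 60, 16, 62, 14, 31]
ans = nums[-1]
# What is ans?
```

nums has length 6. Negative index -1 maps to positive index 6 + (-1) = 5. nums[5] = 31.

31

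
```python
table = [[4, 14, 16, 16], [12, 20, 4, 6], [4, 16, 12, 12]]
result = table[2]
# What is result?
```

table has 3 rows. Row 2 is [4, 16, 12, 12].

[4, 16, 12, 12]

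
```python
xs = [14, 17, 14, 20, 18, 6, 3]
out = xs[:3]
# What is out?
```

xs has length 7. The slice xs[:3] selects indices [0, 1, 2] (0->14, 1->17, 2->14), giving [14, 17, 14].

[14, 17, 14]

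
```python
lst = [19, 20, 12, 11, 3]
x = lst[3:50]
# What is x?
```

lst has length 5. The slice lst[3:50] selects indices [3, 4] (3->11, 4->3), giving [11, 3].

[11, 3]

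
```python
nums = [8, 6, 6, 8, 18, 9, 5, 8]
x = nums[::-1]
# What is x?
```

nums has length 8. The slice nums[::-1] selects indices [7, 6, 5, 4, 3, 2, 1, 0] (7->8, 6->5, 5->9, 4->18, 3->8, 2->6, 1->6, 0->8), giving [8, 5, 9, 18, 8, 6, 6, 8].

[8, 5, 9, 18, 8, 6, 6, 8]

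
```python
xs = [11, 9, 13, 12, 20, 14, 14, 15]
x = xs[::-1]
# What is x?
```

xs has length 8. The slice xs[::-1] selects indices [7, 6, 5, 4, 3, 2, 1, 0] (7->15, 6->14, 5->14, 4->20, 3->12, 2->13, 1->9, 0->11), giving [15, 14, 14, 20, 12, 13, 9, 11].

[15, 14, 14, 20, 12, 13, 9, 11]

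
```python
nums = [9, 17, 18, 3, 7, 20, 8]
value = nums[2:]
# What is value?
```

nums has length 7. The slice nums[2:] selects indices [2, 3, 4, 5, 6] (2->18, 3->3, 4->7, 5->20, 6->8), giving [18, 3, 7, 20, 8].

[18, 3, 7, 20, 8]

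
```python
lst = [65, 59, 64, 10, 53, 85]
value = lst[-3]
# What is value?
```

lst has length 6. Negative index -3 maps to positive index 6 + (-3) = 3. lst[3] = 10.

10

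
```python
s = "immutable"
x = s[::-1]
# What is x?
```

s has length 9. The slice s[::-1] selects indices [8, 7, 6, 5, 4, 3, 2, 1, 0] (8->'e', 7->'l', 6->'b', 5->'a', 4->'t', 3->'u', 2->'m', 1->'m', 0->'i'), giving 'elbatummi'.

'elbatummi'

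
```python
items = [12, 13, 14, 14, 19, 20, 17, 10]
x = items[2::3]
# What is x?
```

items has length 8. The slice items[2::3] selects indices [2, 5] (2->14, 5->20), giving [14, 20].

[14, 20]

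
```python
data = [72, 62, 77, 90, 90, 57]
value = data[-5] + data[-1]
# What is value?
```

data has length 6. Negative index -5 maps to positive index 6 + (-5) = 1. data[1] = 62.
data has length 6. Negative index -1 maps to positive index 6 + (-1) = 5. data[5] = 57.
Sum: 62 + 57 = 119.

119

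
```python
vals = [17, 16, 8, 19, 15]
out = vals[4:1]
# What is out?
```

vals has length 5. The slice vals[4:1] resolves to an empty index range, so the result is [].

[]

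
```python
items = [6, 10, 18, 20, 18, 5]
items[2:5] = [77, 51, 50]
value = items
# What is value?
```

items starts as [6, 10, 18, 20, 18, 5] (length 6). The slice items[2:5] covers indices [2, 3, 4] with values [18, 20, 18]. Replacing that slice with [77, 51, 50] (same length) produces [6, 10, 77, 51, 50, 5].

[6, 10, 77, 51, 50, 5]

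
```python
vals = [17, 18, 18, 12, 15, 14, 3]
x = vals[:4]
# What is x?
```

vals has length 7. The slice vals[:4] selects indices [0, 1, 2, 3] (0->17, 1->18, 2->18, 3->12), giving [17, 18, 18, 12].

[17, 18, 18, 12]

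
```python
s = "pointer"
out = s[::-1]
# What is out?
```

s has length 7. The slice s[::-1] selects indices [6, 5, 4, 3, 2, 1, 0] (6->'r', 5->'e', 4->'t', 3->'n', 2->'i', 1->'o', 0->'p'), giving 'retniop'.

'retniop'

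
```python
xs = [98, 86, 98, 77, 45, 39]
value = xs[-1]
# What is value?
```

xs has length 6. Negative index -1 maps to positive index 6 + (-1) = 5. xs[5] = 39.

39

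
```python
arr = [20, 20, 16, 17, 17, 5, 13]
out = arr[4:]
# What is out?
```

arr has length 7. The slice arr[4:] selects indices [4, 5, 6] (4->17, 5->5, 6->13), giving [17, 5, 13].

[17, 5, 13]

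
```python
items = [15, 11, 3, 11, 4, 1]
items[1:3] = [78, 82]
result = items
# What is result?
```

items starts as [15, 11, 3, 11, 4, 1] (length 6). The slice items[1:3] covers indices [1, 2] with values [11, 3]. Replacing that slice with [78, 82] (same length) produces [15, 78, 82, 11, 4, 1].

[15, 78, 82, 11, 4, 1]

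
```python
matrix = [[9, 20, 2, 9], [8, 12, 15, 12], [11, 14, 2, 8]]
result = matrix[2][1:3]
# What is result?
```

matrix[2] = [11, 14, 2, 8]. matrix[2] has length 4. The slice matrix[2][1:3] selects indices [1, 2] (1->14, 2->2), giving [14, 2].

[14, 2]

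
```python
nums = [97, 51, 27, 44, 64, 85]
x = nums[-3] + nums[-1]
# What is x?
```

nums has length 6. Negative index -3 maps to positive index 6 + (-3) = 3. nums[3] = 44.
nums has length 6. Negative index -1 maps to positive index 6 + (-1) = 5. nums[5] = 85.
Sum: 44 + 85 = 129.

129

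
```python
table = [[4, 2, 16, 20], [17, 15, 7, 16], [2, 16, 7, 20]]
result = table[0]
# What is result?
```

table has 3 rows. Row 0 is [4, 2, 16, 20].

[4, 2, 16, 20]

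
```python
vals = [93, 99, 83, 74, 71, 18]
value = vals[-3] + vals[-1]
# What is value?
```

vals has length 6. Negative index -3 maps to positive index 6 + (-3) = 3. vals[3] = 74.
vals has length 6. Negative index -1 maps to positive index 6 + (-1) = 5. vals[5] = 18.
Sum: 74 + 18 = 92.

92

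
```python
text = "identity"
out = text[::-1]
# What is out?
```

text has length 8. The slice text[::-1] selects indices [7, 6, 5, 4, 3, 2, 1, 0] (7->'y', 6->'t', 5->'i', 4->'t', 3->'n', 2->'e', 1->'d', 0->'i'), giving 'ytitnedi'.

'ytitnedi'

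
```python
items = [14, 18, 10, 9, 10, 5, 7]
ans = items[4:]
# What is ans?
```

items has length 7. The slice items[4:] selects indices [4, 5, 6] (4->10, 5->5, 6->7), giving [10, 5, 7].

[10, 5, 7]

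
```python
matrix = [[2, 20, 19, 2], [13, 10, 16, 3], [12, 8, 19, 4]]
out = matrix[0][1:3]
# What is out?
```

matrix[0] = [2, 20, 19, 2]. matrix[0] has length 4. The slice matrix[0][1:3] selects indices [1, 2] (1->20, 2->19), giving [20, 19].

[20, 19]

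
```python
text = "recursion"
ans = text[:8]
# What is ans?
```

text has length 9. The slice text[:8] selects indices [0, 1, 2, 3, 4, 5, 6, 7] (0->'r', 1->'e', 2->'c', 3->'u', 4->'r', 5->'s', 6->'i', 7->'o'), giving 'recursio'.

'recursio'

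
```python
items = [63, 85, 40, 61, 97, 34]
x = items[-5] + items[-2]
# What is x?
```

items has length 6. Negative index -5 maps to positive index 6 + (-5) = 1. items[1] = 85.
items has length 6. Negative index -2 maps to positive index 6 + (-2) = 4. items[4] = 97.
Sum: 85 + 97 = 182.

182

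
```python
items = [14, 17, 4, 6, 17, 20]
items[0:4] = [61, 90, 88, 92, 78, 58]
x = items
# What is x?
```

items starts as [14, 17, 4, 6, 17, 20] (length 6). The slice items[0:4] covers indices [0, 1, 2, 3] with values [14, 17, 4, 6]. Replacing that slice with [61, 90, 88, 92, 78, 58] (different length) produces [61, 90, 88, 92, 78, 58, 17, 20].

[61, 90, 88, 92, 78, 58, 17, 20]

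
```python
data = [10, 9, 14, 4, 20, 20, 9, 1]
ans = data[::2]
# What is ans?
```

data has length 8. The slice data[::2] selects indices [0, 2, 4, 6] (0->10, 2->14, 4->20, 6->9), giving [10, 14, 20, 9].

[10, 14, 20, 9]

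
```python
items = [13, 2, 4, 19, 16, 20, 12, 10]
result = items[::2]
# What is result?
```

items has length 8. The slice items[::2] selects indices [0, 2, 4, 6] (0->13, 2->4, 4->16, 6->12), giving [13, 4, 16, 12].

[13, 4, 16, 12]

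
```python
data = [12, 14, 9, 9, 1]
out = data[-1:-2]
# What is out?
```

data has length 5. The slice data[-1:-2] resolves to an empty index range, so the result is [].

[]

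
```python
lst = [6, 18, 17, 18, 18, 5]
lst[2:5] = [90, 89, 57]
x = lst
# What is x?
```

lst starts as [6, 18, 17, 18, 18, 5] (length 6). The slice lst[2:5] covers indices [2, 3, 4] with values [17, 18, 18]. Replacing that slice with [90, 89, 57] (same length) produces [6, 18, 90, 89, 57, 5].

[6, 18, 90, 89, 57, 5]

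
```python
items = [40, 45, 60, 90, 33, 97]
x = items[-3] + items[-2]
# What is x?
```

items has length 6. Negative index -3 maps to positive index 6 + (-3) = 3. items[3] = 90.
items has length 6. Negative index -2 maps to positive index 6 + (-2) = 4. items[4] = 33.
Sum: 90 + 33 = 123.

123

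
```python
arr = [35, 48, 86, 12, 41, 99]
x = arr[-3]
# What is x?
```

arr has length 6. Negative index -3 maps to positive index 6 + (-3) = 3. arr[3] = 12.

12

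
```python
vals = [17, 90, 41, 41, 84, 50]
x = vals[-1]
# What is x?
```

vals has length 6. Negative index -1 maps to positive index 6 + (-1) = 5. vals[5] = 50.

50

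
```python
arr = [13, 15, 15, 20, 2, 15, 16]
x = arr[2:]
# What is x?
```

arr has length 7. The slice arr[2:] selects indices [2, 3, 4, 5, 6] (2->15, 3->20, 4->2, 5->15, 6->16), giving [15, 20, 2, 15, 16].

[15, 20, 2, 15, 16]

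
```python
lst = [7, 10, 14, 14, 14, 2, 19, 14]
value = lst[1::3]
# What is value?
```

lst has length 8. The slice lst[1::3] selects indices [1, 4, 7] (1->10, 4->14, 7->14), giving [10, 14, 14].

[10, 14, 14]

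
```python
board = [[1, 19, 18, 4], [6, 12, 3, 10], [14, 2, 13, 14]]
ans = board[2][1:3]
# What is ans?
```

board[2] = [14, 2, 13, 14]. board[2] has length 4. The slice board[2][1:3] selects indices [1, 2] (1->2, 2->13), giving [2, 13].

[2, 13]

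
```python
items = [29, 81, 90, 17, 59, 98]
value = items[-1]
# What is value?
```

items has length 6. Negative index -1 maps to positive index 6 + (-1) = 5. items[5] = 98.

98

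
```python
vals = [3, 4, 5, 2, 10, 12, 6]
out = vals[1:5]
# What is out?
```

vals has length 7. The slice vals[1:5] selects indices [1, 2, 3, 4] (1->4, 2->5, 3->2, 4->10), giving [4, 5, 2, 10].

[4, 5, 2, 10]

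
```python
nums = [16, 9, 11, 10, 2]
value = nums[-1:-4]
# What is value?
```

nums has length 5. The slice nums[-1:-4] resolves to an empty index range, so the result is [].

[]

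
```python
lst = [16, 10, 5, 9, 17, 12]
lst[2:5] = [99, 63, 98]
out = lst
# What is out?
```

lst starts as [16, 10, 5, 9, 17, 12] (length 6). The slice lst[2:5] covers indices [2, 3, 4] with values [5, 9, 17]. Replacing that slice with [99, 63, 98] (same length) produces [16, 10, 99, 63, 98, 12].

[16, 10, 99, 63, 98, 12]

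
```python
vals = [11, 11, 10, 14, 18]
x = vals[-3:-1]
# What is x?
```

vals has length 5. The slice vals[-3:-1] selects indices [2, 3] (2->10, 3->14), giving [10, 14].

[10, 14]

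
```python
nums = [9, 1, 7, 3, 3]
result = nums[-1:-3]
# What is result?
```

nums has length 5. The slice nums[-1:-3] resolves to an empty index range, so the result is [].

[]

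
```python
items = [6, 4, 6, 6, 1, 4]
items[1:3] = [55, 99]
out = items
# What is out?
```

items starts as [6, 4, 6, 6, 1, 4] (length 6). The slice items[1:3] covers indices [1, 2] with values [4, 6]. Replacing that slice with [55, 99] (same length) produces [6, 55, 99, 6, 1, 4].

[6, 55, 99, 6, 1, 4]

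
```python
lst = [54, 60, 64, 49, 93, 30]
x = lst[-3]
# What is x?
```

lst has length 6. Negative index -3 maps to positive index 6 + (-3) = 3. lst[3] = 49.

49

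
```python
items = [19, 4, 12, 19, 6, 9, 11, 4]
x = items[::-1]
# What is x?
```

items has length 8. The slice items[::-1] selects indices [7, 6, 5, 4, 3, 2, 1, 0] (7->4, 6->11, 5->9, 4->6, 3->19, 2->12, 1->4, 0->19), giving [4, 11, 9, 6, 19, 12, 4, 19].

[4, 11, 9, 6, 19, 12, 4, 19]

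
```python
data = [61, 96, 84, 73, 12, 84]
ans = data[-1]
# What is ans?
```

data has length 6. Negative index -1 maps to positive index 6 + (-1) = 5. data[5] = 84.

84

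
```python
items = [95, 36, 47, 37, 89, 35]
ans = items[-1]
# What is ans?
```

items has length 6. Negative index -1 maps to positive index 6 + (-1) = 5. items[5] = 35.

35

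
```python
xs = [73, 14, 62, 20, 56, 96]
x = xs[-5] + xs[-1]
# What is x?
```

xs has length 6. Negative index -5 maps to positive index 6 + (-5) = 1. xs[1] = 14.
xs has length 6. Negative index -1 maps to positive index 6 + (-1) = 5. xs[5] = 96.
Sum: 14 + 96 = 110.

110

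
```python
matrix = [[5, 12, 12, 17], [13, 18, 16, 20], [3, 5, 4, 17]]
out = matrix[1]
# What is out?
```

matrix has 3 rows. Row 1 is [13, 18, 16, 20].

[13, 18, 16, 20]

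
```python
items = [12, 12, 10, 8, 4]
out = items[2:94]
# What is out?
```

items has length 5. The slice items[2:94] selects indices [2, 3, 4] (2->10, 3->8, 4->4), giving [10, 8, 4].

[10, 8, 4]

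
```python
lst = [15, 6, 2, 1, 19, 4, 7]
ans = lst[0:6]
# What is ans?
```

lst has length 7. The slice lst[0:6] selects indices [0, 1, 2, 3, 4, 5] (0->15, 1->6, 2->2, 3->1, 4->19, 5->4), giving [15, 6, 2, 1, 19, 4].

[15, 6, 2, 1, 19, 4]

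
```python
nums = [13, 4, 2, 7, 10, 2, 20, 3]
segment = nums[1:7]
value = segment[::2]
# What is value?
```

nums has length 8. The slice nums[1:7] selects indices [1, 2, 3, 4, 5, 6] (1->4, 2->2, 3->7, 4->10, 5->2, 6->20), giving [4, 2, 7, 10, 2, 20]. So segment = [4, 2, 7, 10, 2, 20]. segment has length 6. The slice segment[::2] selects indices [0, 2, 4] (0->4, 2->7, 4->2), giving [4, 7, 2].

[4, 7, 2]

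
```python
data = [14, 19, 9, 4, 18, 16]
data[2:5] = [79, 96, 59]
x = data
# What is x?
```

data starts as [14, 19, 9, 4, 18, 16] (length 6). The slice data[2:5] covers indices [2, 3, 4] with values [9, 4, 18]. Replacing that slice with [79, 96, 59] (same length) produces [14, 19, 79, 96, 59, 16].

[14, 19, 79, 96, 59, 16]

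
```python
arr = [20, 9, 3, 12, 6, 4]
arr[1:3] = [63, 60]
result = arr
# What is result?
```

arr starts as [20, 9, 3, 12, 6, 4] (length 6). The slice arr[1:3] covers indices [1, 2] with values [9, 3]. Replacing that slice with [63, 60] (same length) produces [20, 63, 60, 12, 6, 4].

[20, 63, 60, 12, 6, 4]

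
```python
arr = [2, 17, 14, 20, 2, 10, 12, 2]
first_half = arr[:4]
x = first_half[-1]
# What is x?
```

arr has length 8. The slice arr[:4] selects indices [0, 1, 2, 3] (0->2, 1->17, 2->14, 3->20), giving [2, 17, 14, 20]. So first_half = [2, 17, 14, 20]. Then first_half[-1] = 20.

20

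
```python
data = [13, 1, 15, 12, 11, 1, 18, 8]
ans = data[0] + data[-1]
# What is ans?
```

data has length 8. data[0] = 13.
data has length 8. Negative index -1 maps to positive index 8 + (-1) = 7. data[7] = 8.
Sum: 13 + 8 = 21.

21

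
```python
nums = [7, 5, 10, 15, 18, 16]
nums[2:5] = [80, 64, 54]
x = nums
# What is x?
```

nums starts as [7, 5, 10, 15, 18, 16] (length 6). The slice nums[2:5] covers indices [2, 3, 4] with values [10, 15, 18]. Replacing that slice with [80, 64, 54] (same length) produces [7, 5, 80, 64, 54, 16].

[7, 5, 80, 64, 54, 16]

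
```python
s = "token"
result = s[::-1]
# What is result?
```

s has length 5. The slice s[::-1] selects indices [4, 3, 2, 1, 0] (4->'n', 3->'e', 2->'k', 1->'o', 0->'t'), giving 'nekot'.

'nekot'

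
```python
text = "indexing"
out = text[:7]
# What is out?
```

text has length 8. The slice text[:7] selects indices [0, 1, 2, 3, 4, 5, 6] (0->'i', 1->'n', 2->'d', 3->'e', 4->'x', 5->'i', 6->'n'), giving 'indexin'.

'indexin'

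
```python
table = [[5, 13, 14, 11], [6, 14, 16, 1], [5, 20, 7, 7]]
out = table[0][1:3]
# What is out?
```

table[0] = [5, 13, 14, 11]. table[0] has length 4. The slice table[0][1:3] selects indices [1, 2] (1->13, 2->14), giving [13, 14].

[13, 14]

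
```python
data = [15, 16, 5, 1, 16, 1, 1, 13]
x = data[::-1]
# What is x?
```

data has length 8. The slice data[::-1] selects indices [7, 6, 5, 4, 3, 2, 1, 0] (7->13, 6->1, 5->1, 4->16, 3->1, 2->5, 1->16, 0->15), giving [13, 1, 1, 16, 1, 5, 16, 15].

[13, 1, 1, 16, 1, 5, 16, 15]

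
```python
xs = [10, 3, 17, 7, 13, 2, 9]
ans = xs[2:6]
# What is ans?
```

xs has length 7. The slice xs[2:6] selects indices [2, 3, 4, 5] (2->17, 3->7, 4->13, 5->2), giving [17, 7, 13, 2].

[17, 7, 13, 2]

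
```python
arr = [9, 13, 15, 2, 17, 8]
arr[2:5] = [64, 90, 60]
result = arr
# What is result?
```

arr starts as [9, 13, 15, 2, 17, 8] (length 6). The slice arr[2:5] covers indices [2, 3, 4] with values [15, 2, 17]. Replacing that slice with [64, 90, 60] (same length) produces [9, 13, 64, 90, 60, 8].

[9, 13, 64, 90, 60, 8]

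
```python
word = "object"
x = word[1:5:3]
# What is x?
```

word has length 6. The slice word[1:5:3] selects indices [1, 4] (1->'b', 4->'c'), giving 'bc'.

'bc'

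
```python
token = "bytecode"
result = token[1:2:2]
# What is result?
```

token has length 8. The slice token[1:2:2] selects indices [1] (1->'y'), giving 'y'.

'y'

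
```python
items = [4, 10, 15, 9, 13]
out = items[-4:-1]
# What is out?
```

items has length 5. The slice items[-4:-1] selects indices [1, 2, 3] (1->10, 2->15, 3->9), giving [10, 15, 9].

[10, 15, 9]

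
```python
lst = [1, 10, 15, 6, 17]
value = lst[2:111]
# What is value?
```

lst has length 5. The slice lst[2:111] selects indices [2, 3, 4] (2->15, 3->6, 4->17), giving [15, 6, 17].

[15, 6, 17]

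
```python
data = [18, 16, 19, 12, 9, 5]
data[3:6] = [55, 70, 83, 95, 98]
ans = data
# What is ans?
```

data starts as [18, 16, 19, 12, 9, 5] (length 6). The slice data[3:6] covers indices [3, 4, 5] with values [12, 9, 5]. Replacing that slice with [55, 70, 83, 95, 98] (different length) produces [18, 16, 19, 55, 70, 83, 95, 98].

[18, 16, 19, 55, 70, 83, 95, 98]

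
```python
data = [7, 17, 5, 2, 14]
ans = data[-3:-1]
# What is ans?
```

data has length 5. The slice data[-3:-1] selects indices [2, 3] (2->5, 3->2), giving [5, 2].

[5, 2]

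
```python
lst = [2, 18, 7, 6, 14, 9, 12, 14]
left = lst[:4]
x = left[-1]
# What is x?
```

lst has length 8. The slice lst[:4] selects indices [0, 1, 2, 3] (0->2, 1->18, 2->7, 3->6), giving [2, 18, 7, 6]. So left = [2, 18, 7, 6]. Then left[-1] = 6.

6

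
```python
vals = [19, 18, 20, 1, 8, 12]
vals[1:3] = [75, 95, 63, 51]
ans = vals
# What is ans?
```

vals starts as [19, 18, 20, 1, 8, 12] (length 6). The slice vals[1:3] covers indices [1, 2] with values [18, 20]. Replacing that slice with [75, 95, 63, 51] (different length) produces [19, 75, 95, 63, 51, 1, 8, 12].

[19, 75, 95, 63, 51, 1, 8, 12]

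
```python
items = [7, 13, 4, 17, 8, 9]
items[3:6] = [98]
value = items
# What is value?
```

items starts as [7, 13, 4, 17, 8, 9] (length 6). The slice items[3:6] covers indices [3, 4, 5] with values [17, 8, 9]. Replacing that slice with [98] (different length) produces [7, 13, 4, 98].

[7, 13, 4, 98]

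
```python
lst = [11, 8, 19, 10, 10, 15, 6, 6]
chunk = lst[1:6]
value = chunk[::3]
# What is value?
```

lst has length 8. The slice lst[1:6] selects indices [1, 2, 3, 4, 5] (1->8, 2->19, 3->10, 4->10, 5->15), giving [8, 19, 10, 10, 15]. So chunk = [8, 19, 10, 10, 15]. chunk has length 5. The slice chunk[::3] selects indices [0, 3] (0->8, 3->10), giving [8, 10].

[8, 10]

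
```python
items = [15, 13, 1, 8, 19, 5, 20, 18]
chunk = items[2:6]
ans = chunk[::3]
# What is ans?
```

items has length 8. The slice items[2:6] selects indices [2, 3, 4, 5] (2->1, 3->8, 4->19, 5->5), giving [1, 8, 19, 5]. So chunk = [1, 8, 19, 5]. chunk has length 4. The slice chunk[::3] selects indices [0, 3] (0->1, 3->5), giving [1, 5].

[1, 5]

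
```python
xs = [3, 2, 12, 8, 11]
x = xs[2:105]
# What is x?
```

xs has length 5. The slice xs[2:105] selects indices [2, 3, 4] (2->12, 3->8, 4->11), giving [12, 8, 11].

[12, 8, 11]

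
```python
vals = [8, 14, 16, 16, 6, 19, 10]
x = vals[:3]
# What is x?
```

vals has length 7. The slice vals[:3] selects indices [0, 1, 2] (0->8, 1->14, 2->16), giving [8, 14, 16].

[8, 14, 16]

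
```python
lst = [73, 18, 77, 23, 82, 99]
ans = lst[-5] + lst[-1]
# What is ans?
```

lst has length 6. Negative index -5 maps to positive index 6 + (-5) = 1. lst[1] = 18.
lst has length 6. Negative index -1 maps to positive index 6 + (-1) = 5. lst[5] = 99.
Sum: 18 + 99 = 117.

117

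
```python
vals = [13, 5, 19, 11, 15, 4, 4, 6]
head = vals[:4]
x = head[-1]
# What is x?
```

vals has length 8. The slice vals[:4] selects indices [0, 1, 2, 3] (0->13, 1->5, 2->19, 3->11), giving [13, 5, 19, 11]. So head = [13, 5, 19, 11]. Then head[-1] = 11.

11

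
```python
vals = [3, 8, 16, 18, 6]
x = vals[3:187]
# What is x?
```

vals has length 5. The slice vals[3:187] selects indices [3, 4] (3->18, 4->6), giving [18, 6].

[18, 6]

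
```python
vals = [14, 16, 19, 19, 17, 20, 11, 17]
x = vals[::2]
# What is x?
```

vals has length 8. The slice vals[::2] selects indices [0, 2, 4, 6] (0->14, 2->19, 4->17, 6->11), giving [14, 19, 17, 11].

[14, 19, 17, 11]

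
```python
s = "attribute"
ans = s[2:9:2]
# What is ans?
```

s has length 9. The slice s[2:9:2] selects indices [2, 4, 6, 8] (2->'t', 4->'i', 6->'u', 8->'e'), giving 'tiue'.

'tiue'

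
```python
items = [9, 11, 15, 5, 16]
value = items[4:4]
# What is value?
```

items has length 5. The slice items[4:4] resolves to an empty index range, so the result is [].

[]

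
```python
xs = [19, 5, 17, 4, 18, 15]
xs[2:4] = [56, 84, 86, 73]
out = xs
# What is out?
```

xs starts as [19, 5, 17, 4, 18, 15] (length 6). The slice xs[2:4] covers indices [2, 3] with values [17, 4]. Replacing that slice with [56, 84, 86, 73] (different length) produces [19, 5, 56, 84, 86, 73, 18, 15].

[19, 5, 56, 84, 86, 73, 18, 15]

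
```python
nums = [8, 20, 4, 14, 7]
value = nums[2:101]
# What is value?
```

nums has length 5. The slice nums[2:101] selects indices [2, 3, 4] (2->4, 3->14, 4->7), giving [4, 14, 7].

[4, 14, 7]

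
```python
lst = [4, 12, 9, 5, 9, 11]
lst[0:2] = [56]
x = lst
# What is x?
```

lst starts as [4, 12, 9, 5, 9, 11] (length 6). The slice lst[0:2] covers indices [0, 1] with values [4, 12]. Replacing that slice with [56] (different length) produces [56, 9, 5, 9, 11].

[56, 9, 5, 9, 11]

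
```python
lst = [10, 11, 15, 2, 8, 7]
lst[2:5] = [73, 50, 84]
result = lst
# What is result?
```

lst starts as [10, 11, 15, 2, 8, 7] (length 6). The slice lst[2:5] covers indices [2, 3, 4] with values [15, 2, 8]. Replacing that slice with [73, 50, 84] (same length) produces [10, 11, 73, 50, 84, 7].

[10, 11, 73, 50, 84, 7]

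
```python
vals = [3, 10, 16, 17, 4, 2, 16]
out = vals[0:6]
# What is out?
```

vals has length 7. The slice vals[0:6] selects indices [0, 1, 2, 3, 4, 5] (0->3, 1->10, 2->16, 3->17, 4->4, 5->2), giving [3, 10, 16, 17, 4, 2].

[3, 10, 16, 17, 4, 2]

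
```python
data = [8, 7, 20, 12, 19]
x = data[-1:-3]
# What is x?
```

data has length 5. The slice data[-1:-3] resolves to an empty index range, so the result is [].

[]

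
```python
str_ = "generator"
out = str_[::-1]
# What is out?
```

str_ has length 9. The slice str_[::-1] selects indices [8, 7, 6, 5, 4, 3, 2, 1, 0] (8->'r', 7->'o', 6->'t', 5->'a', 4->'r', 3->'e', 2->'n', 1->'e', 0->'g'), giving 'rotareneg'.

'rotareneg'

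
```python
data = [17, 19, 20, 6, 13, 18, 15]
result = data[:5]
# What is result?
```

data has length 7. The slice data[:5] selects indices [0, 1, 2, 3, 4] (0->17, 1->19, 2->20, 3->6, 4->13), giving [17, 19, 20, 6, 13].

[17, 19, 20, 6, 13]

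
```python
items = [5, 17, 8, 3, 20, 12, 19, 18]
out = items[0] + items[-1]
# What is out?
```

items has length 8. items[0] = 5.
items has length 8. Negative index -1 maps to positive index 8 + (-1) = 7. items[7] = 18.
Sum: 5 + 18 = 23.

23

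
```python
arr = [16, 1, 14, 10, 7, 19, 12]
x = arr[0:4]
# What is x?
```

arr has length 7. The slice arr[0:4] selects indices [0, 1, 2, 3] (0->16, 1->1, 2->14, 3->10), giving [16, 1, 14, 10].

[16, 1, 14, 10]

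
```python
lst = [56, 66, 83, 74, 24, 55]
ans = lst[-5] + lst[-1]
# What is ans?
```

lst has length 6. Negative index -5 maps to positive index 6 + (-5) = 1. lst[1] = 66.
lst has length 6. Negative index -1 maps to positive index 6 + (-1) = 5. lst[5] = 55.
Sum: 66 + 55 = 121.

121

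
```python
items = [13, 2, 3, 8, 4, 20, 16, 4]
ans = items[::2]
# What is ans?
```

items has length 8. The slice items[::2] selects indices [0, 2, 4, 6] (0->13, 2->3, 4->4, 6->16), giving [13, 3, 4, 16].

[13, 3, 4, 16]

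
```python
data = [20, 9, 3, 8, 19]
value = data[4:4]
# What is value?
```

data has length 5. The slice data[4:4] resolves to an empty index range, so the result is [].

[]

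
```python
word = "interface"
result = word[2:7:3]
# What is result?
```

word has length 9. The slice word[2:7:3] selects indices [2, 5] (2->'t', 5->'f'), giving 'tf'.

'tf'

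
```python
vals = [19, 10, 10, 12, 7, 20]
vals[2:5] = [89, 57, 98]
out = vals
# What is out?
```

vals starts as [19, 10, 10, 12, 7, 20] (length 6). The slice vals[2:5] covers indices [2, 3, 4] with values [10, 12, 7]. Replacing that slice with [89, 57, 98] (same length) produces [19, 10, 89, 57, 98, 20].

[19, 10, 89, 57, 98, 20]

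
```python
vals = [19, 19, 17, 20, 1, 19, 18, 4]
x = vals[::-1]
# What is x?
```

vals has length 8. The slice vals[::-1] selects indices [7, 6, 5, 4, 3, 2, 1, 0] (7->4, 6->18, 5->19, 4->1, 3->20, 2->17, 1->19, 0->19), giving [4, 18, 19, 1, 20, 17, 19, 19].

[4, 18, 19, 1, 20, 17, 19, 19]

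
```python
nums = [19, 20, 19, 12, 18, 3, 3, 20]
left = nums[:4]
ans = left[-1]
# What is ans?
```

nums has length 8. The slice nums[:4] selects indices [0, 1, 2, 3] (0->19, 1->20, 2->19, 3->12), giving [19, 20, 19, 12]. So left = [19, 20, 19, 12]. Then left[-1] = 12.

12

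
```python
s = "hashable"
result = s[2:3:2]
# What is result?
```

s has length 8. The slice s[2:3:2] selects indices [2] (2->'s'), giving 's'.

's'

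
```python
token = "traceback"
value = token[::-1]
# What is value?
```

token has length 9. The slice token[::-1] selects indices [8, 7, 6, 5, 4, 3, 2, 1, 0] (8->'k', 7->'c', 6->'a', 5->'b', 4->'e', 3->'c', 2->'a', 1->'r', 0->'t'), giving 'kcabecart'.

'kcabecart'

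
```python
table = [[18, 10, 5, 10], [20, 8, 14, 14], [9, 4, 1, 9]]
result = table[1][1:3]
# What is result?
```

table[1] = [20, 8, 14, 14]. table[1] has length 4. The slice table[1][1:3] selects indices [1, 2] (1->8, 2->14), giving [8, 14].

[8, 14]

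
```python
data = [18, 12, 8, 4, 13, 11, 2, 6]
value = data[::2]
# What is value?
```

data has length 8. The slice data[::2] selects indices [0, 2, 4, 6] (0->18, 2->8, 4->13, 6->2), giving [18, 8, 13, 2].

[18, 8, 13, 2]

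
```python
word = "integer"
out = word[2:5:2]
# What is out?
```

word has length 7. The slice word[2:5:2] selects indices [2, 4] (2->'t', 4->'g'), giving 'tg'.

'tg'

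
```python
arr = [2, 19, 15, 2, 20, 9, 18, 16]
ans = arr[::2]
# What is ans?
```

arr has length 8. The slice arr[::2] selects indices [0, 2, 4, 6] (0->2, 2->15, 4->20, 6->18), giving [2, 15, 20, 18].

[2, 15, 20, 18]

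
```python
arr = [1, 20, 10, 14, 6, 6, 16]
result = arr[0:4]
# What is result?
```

arr has length 7. The slice arr[0:4] selects indices [0, 1, 2, 3] (0->1, 1->20, 2->10, 3->14), giving [1, 20, 10, 14].

[1, 20, 10, 14]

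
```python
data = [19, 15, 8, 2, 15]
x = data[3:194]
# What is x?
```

data has length 5. The slice data[3:194] selects indices [3, 4] (3->2, 4->15), giving [2, 15].

[2, 15]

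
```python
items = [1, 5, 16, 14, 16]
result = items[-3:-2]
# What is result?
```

items has length 5. The slice items[-3:-2] selects indices [2] (2->16), giving [16].

[16]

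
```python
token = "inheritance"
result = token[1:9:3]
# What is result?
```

token has length 11. The slice token[1:9:3] selects indices [1, 4, 7] (1->'n', 4->'r', 7->'a'), giving 'nra'.

'nra'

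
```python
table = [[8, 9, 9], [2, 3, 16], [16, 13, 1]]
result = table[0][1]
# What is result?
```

table[0] = [8, 9, 9]. Taking column 1 of that row yields 9.

9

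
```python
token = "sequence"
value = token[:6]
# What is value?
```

token has length 8. The slice token[:6] selects indices [0, 1, 2, 3, 4, 5] (0->'s', 1->'e', 2->'q', 3->'u', 4->'e', 5->'n'), giving 'sequen'.

'sequen'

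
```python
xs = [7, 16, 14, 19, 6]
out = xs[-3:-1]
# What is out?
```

xs has length 5. The slice xs[-3:-1] selects indices [2, 3] (2->14, 3->19), giving [14, 19].

[14, 19]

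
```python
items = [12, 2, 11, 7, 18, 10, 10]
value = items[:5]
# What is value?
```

items has length 7. The slice items[:5] selects indices [0, 1, 2, 3, 4] (0->12, 1->2, 2->11, 3->7, 4->18), giving [12, 2, 11, 7, 18].

[12, 2, 11, 7, 18]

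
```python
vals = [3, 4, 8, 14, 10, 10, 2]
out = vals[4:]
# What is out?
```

vals has length 7. The slice vals[4:] selects indices [4, 5, 6] (4->10, 5->10, 6->2), giving [10, 10, 2].

[10, 10, 2]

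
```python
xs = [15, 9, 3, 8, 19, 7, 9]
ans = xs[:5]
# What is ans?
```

xs has length 7. The slice xs[:5] selects indices [0, 1, 2, 3, 4] (0->15, 1->9, 2->3, 3->8, 4->19), giving [15, 9, 3, 8, 19].

[15, 9, 3, 8, 19]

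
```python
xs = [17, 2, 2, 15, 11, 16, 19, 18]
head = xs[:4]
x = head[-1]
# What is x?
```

xs has length 8. The slice xs[:4] selects indices [0, 1, 2, 3] (0->17, 1->2, 2->2, 3->15), giving [17, 2, 2, 15]. So head = [17, 2, 2, 15]. Then head[-1] = 15.

15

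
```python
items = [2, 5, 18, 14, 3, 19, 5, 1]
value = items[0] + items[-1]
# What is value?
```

items has length 8. items[0] = 2.
items has length 8. Negative index -1 maps to positive index 8 + (-1) = 7. items[7] = 1.
Sum: 2 + 1 = 3.

3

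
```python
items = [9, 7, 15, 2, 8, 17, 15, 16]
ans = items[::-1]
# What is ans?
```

items has length 8. The slice items[::-1] selects indices [7, 6, 5, 4, 3, 2, 1, 0] (7->16, 6->15, 5->17, 4->8, 3->2, 2->15, 1->7, 0->9), giving [16, 15, 17, 8, 2, 15, 7, 9].

[16, 15, 17, 8, 2, 15, 7, 9]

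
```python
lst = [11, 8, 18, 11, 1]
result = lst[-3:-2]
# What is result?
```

lst has length 5. The slice lst[-3:-2] selects indices [2] (2->18), giving [18].

[18]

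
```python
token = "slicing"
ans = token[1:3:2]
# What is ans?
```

token has length 7. The slice token[1:3:2] selects indices [1] (1->'l'), giving 'l'.

'l'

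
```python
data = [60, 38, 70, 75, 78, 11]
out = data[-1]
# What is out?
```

data has length 6. Negative index -1 maps to positive index 6 + (-1) = 5. data[5] = 11.

11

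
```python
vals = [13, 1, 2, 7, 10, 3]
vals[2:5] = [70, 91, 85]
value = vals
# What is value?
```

vals starts as [13, 1, 2, 7, 10, 3] (length 6). The slice vals[2:5] covers indices [2, 3, 4] with values [2, 7, 10]. Replacing that slice with [70, 91, 85] (same length) produces [13, 1, 70, 91, 85, 3].

[13, 1, 70, 91, 85, 3]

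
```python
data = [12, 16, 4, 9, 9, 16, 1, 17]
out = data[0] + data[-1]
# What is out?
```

data has length 8. data[0] = 12.
data has length 8. Negative index -1 maps to positive index 8 + (-1) = 7. data[7] = 17.
Sum: 12 + 17 = 29.

29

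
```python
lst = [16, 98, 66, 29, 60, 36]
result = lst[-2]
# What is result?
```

lst has length 6. Negative index -2 maps to positive index 6 + (-2) = 4. lst[4] = 60.

60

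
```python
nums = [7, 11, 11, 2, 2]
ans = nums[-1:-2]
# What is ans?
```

nums has length 5. The slice nums[-1:-2] resolves to an empty index range, so the result is [].

[]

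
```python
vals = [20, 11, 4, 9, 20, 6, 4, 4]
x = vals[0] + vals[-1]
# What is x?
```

vals has length 8. vals[0] = 20.
vals has length 8. Negative index -1 maps to positive index 8 + (-1) = 7. vals[7] = 4.
Sum: 20 + 4 = 24.

24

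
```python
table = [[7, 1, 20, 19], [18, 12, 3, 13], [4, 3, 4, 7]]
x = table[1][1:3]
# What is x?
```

table[1] = [18, 12, 3, 13]. table[1] has length 4. The slice table[1][1:3] selects indices [1, 2] (1->12, 2->3), giving [12, 3].

[12, 3]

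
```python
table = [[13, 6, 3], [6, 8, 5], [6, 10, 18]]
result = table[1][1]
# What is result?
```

table[1] = [6, 8, 5]. Taking column 1 of that row yields 8.

8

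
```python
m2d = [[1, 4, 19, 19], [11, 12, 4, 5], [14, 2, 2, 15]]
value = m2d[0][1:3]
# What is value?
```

m2d[0] = [1, 4, 19, 19]. m2d[0] has length 4. The slice m2d[0][1:3] selects indices [1, 2] (1->4, 2->19), giving [4, 19].

[4, 19]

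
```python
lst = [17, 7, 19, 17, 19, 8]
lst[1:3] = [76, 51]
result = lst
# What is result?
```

lst starts as [17, 7, 19, 17, 19, 8] (length 6). The slice lst[1:3] covers indices [1, 2] with values [7, 19]. Replacing that slice with [76, 51] (same length) produces [17, 76, 51, 17, 19, 8].

[17, 76, 51, 17, 19, 8]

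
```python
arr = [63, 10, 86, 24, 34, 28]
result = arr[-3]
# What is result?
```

arr has length 6. Negative index -3 maps to positive index 6 + (-3) = 3. arr[3] = 24.

24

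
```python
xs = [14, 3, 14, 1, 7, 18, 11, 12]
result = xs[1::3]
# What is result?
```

xs has length 8. The slice xs[1::3] selects indices [1, 4, 7] (1->3, 4->7, 7->12), giving [3, 7, 12].

[3, 7, 12]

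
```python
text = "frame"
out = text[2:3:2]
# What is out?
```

text has length 5. The slice text[2:3:2] selects indices [2] (2->'a'), giving 'a'.

'a'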